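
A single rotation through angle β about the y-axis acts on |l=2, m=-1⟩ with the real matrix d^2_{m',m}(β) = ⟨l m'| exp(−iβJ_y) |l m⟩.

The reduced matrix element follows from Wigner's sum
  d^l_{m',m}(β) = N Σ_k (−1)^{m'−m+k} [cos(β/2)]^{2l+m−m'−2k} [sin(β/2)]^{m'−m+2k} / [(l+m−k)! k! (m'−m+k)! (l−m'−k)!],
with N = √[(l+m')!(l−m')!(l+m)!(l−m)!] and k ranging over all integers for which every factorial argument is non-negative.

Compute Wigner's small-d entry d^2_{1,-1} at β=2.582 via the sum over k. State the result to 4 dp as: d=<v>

d^2_{1,-1}(β=2.582) via Wigner's sum:
With c≡cos(β/2)=0.276160 and s≡sin(β/2)=0.961112, N=[6·1·1·6]^{1/2}=6.000000
k∈{0,1} keeps every argument non-negative
  k=0: (−1)^2·6.0000/(2)·0.2762^2·0.9611^2 = +0.211344
  k=1: (−1)^3·6.0000/(6)·0.2762^0·0.9611^4 = -0.853288
d^2_{1,-1}(2.582) = +0.211344 -0.853288 = -0.641944

d=-0.6419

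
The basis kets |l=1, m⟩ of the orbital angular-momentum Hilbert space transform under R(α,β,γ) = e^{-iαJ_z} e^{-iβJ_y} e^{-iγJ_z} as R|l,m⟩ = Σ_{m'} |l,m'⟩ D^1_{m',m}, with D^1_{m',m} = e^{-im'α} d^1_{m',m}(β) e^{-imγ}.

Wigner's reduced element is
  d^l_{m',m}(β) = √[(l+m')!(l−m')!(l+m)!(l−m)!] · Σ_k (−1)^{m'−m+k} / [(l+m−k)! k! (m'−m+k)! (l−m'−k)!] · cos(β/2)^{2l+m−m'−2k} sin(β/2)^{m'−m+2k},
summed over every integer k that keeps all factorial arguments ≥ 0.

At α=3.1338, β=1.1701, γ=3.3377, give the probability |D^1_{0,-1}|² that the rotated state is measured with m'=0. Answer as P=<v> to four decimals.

P=0.4239

First d^1_{0,-1}(β=1.1701), then the phase factors e^{-i(0)α} and e^{-i(-1)γ}:
With c≡cos(β/2)=0.833684 and s≡sin(β/2)=0.552241, N=[1·1·1·2]^{1/2}=1.414214
k∈{0} keeps every argument non-negative
  k=0: (−1)^1·1.4142/(1)·0.8337^1·0.5522^1 = -0.651097
d^1_{0,-1}(1.1701) = -0.651097
|D^1_{0,-1}|² = |d^1_{0,-1}(β)|² = (-0.651097)² = 0.423927 (the z-rotation phases have unit modulus)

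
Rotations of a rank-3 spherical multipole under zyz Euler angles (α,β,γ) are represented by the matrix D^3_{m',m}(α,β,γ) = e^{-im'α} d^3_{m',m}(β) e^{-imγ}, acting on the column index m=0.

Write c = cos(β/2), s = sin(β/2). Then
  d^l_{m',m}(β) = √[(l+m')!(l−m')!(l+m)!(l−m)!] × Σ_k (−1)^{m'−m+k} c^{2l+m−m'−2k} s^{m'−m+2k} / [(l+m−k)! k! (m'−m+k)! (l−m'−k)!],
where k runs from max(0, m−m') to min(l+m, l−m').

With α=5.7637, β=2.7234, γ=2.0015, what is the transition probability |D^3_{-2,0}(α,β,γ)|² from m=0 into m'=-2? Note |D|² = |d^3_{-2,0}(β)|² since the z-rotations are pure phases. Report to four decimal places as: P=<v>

P=0.0426

Split into d^3_{-2,0}(β=2.7234) × two z-phases.
Half-angle: c=0.207576, s=0.978219. N=√(1·120·6·6)=65.726707
k∈{2,3} keeps every argument non-negative
  k=2: (−1)^0·65.7267/(12)·0.2076^4·0.9782^2 = +0.009731
  k=3: (−1)^1·65.7267/(12)·0.2076^2·0.9782^4 = -0.216102
d^3_{-2,0}(2.7234) = +0.009731 -0.216102 = -0.206372
|D^3_{-2,0}|² = |d^3_{-2,0}(β)|² = (-0.206372)² = 0.042589 (the z-rotation phases have unit modulus)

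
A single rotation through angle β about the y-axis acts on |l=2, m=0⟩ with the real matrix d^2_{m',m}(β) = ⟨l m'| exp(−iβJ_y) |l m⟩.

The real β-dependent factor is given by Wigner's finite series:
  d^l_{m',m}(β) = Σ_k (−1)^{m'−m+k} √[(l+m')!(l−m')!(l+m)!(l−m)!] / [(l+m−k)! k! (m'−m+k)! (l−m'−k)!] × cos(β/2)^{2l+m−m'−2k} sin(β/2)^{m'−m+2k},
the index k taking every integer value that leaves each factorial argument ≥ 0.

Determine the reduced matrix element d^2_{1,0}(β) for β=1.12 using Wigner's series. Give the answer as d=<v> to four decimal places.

d=-0.4803

d^2_{1,0}(β=1.12) via Wigner's sum:
With c≡cos(β/2)=0.847255 and s≡sin(β/2)=0.531186, N=[6·1·2·2]^{1/2}=4.898979
k: max(0,(0)−(1))=0 … min(2+(0),2−(1))=1
  k=0: (−1)^1·4.8990/(2)·0.8473^3·0.5312^1 = -0.791343
  k=1: (−1)^2·4.8990/(2)·0.8473^1·0.5312^3 = +0.311050
d^2_{1,0}(1.12) = -0.791343 +0.311050 = -0.480293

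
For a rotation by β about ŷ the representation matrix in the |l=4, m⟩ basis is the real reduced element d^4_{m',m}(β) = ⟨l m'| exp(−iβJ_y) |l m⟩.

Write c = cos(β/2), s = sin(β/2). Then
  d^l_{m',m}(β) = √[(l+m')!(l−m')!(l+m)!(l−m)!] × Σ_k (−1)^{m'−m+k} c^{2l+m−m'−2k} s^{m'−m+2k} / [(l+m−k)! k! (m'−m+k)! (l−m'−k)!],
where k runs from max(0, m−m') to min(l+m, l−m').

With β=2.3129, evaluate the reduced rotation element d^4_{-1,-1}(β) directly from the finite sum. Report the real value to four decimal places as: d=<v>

d=-0.4530

d^4_{-1,-1}(β=2.3129) via Wigner's sum:
With c≡cos(β/2)=0.402592 and s≡sin(β/2)=0.915380, N=[6·120·6·120]^{1/2}=720.000000
Admissible k: 0..3 (factorial args all ≥0)
  k=0: (−1)^0·720.0000/(720)·0.4026^8·0.9154^0 = +0.000690
  k=1: (−1)^1·720.0000/(48)·0.4026^6·0.9154^2 = -0.053516
  k=2: (−1)^2·720.0000/(24)·0.4026^4·0.9154^4 = +0.553332
  k=3: (−1)^3·720.0000/(72)·0.4026^2·0.9154^6 = -0.953536
d^4_{-1,-1}(2.3129) = +0.000690 -0.053516 +0.553332 -0.953536 = -0.453030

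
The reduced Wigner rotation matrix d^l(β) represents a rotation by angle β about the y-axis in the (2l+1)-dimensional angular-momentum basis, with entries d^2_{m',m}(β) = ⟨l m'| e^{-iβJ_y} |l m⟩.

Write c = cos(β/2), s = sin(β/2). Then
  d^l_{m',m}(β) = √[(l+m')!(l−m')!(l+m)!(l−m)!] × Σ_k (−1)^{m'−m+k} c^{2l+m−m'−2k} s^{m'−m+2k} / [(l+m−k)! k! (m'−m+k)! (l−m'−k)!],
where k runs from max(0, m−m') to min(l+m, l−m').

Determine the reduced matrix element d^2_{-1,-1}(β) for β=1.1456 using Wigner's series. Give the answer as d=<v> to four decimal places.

d^2_{-1,-1}(β=1.1456) via Wigner's sum:
c=cos(1.1456/2)=0.840387, s=sin(1.1456/2)=0.541987; N=√[1·6·1·6]=6.000000
k∈{0,1} keeps every argument non-negative
  k=0: (−1)^0·6.0000/(6)·0.8404^4·0.5420^0 = +0.498789
  k=1: (−1)^1·6.0000/(2)·0.8404^2·0.5420^2 = -0.622383
d^2_{-1,-1}(1.1456) = +0.498789 -0.622383 = -0.123594

d=-0.1236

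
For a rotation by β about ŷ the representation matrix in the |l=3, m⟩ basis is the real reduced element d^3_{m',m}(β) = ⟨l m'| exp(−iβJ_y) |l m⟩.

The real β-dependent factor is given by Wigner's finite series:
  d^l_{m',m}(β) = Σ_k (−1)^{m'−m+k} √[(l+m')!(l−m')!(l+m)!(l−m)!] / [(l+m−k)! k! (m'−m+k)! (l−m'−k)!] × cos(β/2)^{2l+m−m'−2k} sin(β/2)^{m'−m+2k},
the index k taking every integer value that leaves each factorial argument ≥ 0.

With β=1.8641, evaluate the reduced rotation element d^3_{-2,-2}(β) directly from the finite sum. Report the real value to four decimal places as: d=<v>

d=-0.3623

d^3_{-2,-2}(β=1.8641) via Wigner's sum:
c=cos(1.8641/2)=0.596189, s=sin(1.8641/2)=0.802844; N=√[1·120·1·120]=120.000000
The bounds max(0,m−m')=0 and min(l+m,l−m')=1 give 2 terms
  k=0: (−1)^0·120.0000/(120)·0.5962^6·0.8028^0 = +0.044906
  k=1: (−1)^1·120.0000/(24)·0.5962^4·0.8028^2 = -0.407164
d^3_{-2,-2}(1.8641) = +0.044906 -0.407164 = -0.362258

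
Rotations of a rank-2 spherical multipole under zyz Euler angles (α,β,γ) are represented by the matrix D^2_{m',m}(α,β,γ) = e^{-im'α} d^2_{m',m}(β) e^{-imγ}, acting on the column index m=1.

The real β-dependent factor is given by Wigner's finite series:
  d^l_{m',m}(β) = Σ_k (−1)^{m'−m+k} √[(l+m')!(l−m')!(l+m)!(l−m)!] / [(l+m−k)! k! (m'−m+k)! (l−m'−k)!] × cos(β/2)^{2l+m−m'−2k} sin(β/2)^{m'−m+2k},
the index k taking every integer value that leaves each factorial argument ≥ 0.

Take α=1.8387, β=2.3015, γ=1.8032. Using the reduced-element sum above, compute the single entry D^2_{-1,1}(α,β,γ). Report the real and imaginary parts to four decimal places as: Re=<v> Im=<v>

D^2_{-1,1}(1.8387,2.3015,1.8032) = e^{-i·-1·1.8387}·d^2_{-1,1}(2.3015)·e^{-i·1·1.8032}. Compute d first:
With c≡cos(β/2)=0.407803 and s≡sin(β/2)=0.913070, N=[1·6·6·1]^{1/2}=6.000000
k: max(0,(1)−(-1))=2 … min(2+(1),2−(-1))=3
  k=2: (−1)^0·6.0000/(2)·0.4078^2·0.9131^2 = +0.415939
  k=3: (−1)^1·6.0000/(6)·0.4078^0·0.9131^4 = -0.695051
d^2_{-1,1}(2.3015) = +0.415939 -0.695051 = -0.279111
Phases: e^{-i·(-1)·1.8387}=-0.264710+0.964328i, e^{-i·(1)·1.8032}=-0.230317-0.973116i ⇒ D=-0.278936-0.009906i

Re=-0.2789 Im=-0.0099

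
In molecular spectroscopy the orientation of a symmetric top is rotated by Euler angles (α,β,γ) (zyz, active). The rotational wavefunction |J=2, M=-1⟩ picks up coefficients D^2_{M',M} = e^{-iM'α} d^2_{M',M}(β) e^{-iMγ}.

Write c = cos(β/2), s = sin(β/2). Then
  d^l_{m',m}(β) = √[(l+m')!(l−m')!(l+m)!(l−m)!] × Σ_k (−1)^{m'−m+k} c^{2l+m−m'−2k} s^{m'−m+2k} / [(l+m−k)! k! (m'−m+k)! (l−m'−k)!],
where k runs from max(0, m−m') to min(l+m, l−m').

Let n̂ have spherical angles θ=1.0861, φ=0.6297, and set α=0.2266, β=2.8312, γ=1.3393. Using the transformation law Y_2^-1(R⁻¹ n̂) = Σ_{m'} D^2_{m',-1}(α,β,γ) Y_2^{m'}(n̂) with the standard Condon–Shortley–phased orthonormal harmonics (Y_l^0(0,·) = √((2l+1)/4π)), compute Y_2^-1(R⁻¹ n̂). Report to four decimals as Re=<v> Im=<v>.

Re=-0.0192 Im=0.1466

Need the full column D^2_{m',-1} for m'=−2..2 at α=0.2266, β=2.8312, γ=1.3393.
cos(β/2)=0.154574, sin(β/2)=0.987981
d^2_{-2,-1}: single k=1 term ⇒ +0.007298;  D = -0.001605+0.007119i
d^2_{-1,-1}: k∈[0..1] ⇒ +0.000571 -0.069967 = -0.069396;  D = -0.000340-0.069395i
d^2_{0,-1}: k∈[0..1] ⇒ -0.008938 +0.365139 = +0.356201;  D = +0.081725+0.346699i
d^2_{1,-1}: k∈[0..1] ⇒ +0.069967 -0.952785 = -0.882818;  D = -0.390419-0.791796i
d^2_{2,-1}: single k=0 term ⇒ -0.298135;  D = -0.188552-0.230939i
Y_2^{m'}(θ=1.0861,φ=0.6297) and Σ D·Y over m':
  (-0.0016+0.0071i)·(+0.0927-0.2879i)  (-0.0003-0.0694i)·(+0.2574-0.1876i)  (+0.0817+0.3467i)·(-0.1100+0.0000i)  (-0.3904-0.7918i)·(-0.2574-0.1876i)  (-0.1886-0.2309i)·(+0.0927+0.2879i)
Y_2^-1(R⁻¹ n̂) = -0.019195+0.146564i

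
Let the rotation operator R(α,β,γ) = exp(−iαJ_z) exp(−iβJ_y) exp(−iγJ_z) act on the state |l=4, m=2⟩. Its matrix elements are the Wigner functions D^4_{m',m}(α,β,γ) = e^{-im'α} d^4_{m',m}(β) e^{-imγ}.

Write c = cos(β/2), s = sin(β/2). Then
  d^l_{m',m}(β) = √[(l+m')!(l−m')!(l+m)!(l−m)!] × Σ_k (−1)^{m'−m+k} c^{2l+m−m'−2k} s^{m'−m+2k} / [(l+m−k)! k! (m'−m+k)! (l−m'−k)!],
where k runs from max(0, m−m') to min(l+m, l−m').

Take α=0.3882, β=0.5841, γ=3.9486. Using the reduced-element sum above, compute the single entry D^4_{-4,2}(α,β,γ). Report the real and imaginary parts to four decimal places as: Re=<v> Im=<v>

Re=0.0028 Im=-0.0002

First d^4_{-4,2}(β=0.5841), then the phase factors e^{-i(-4)α} and e^{-i(2)γ}:
c=cos(0.5841/2)=0.957656, s=sin(0.5841/2)=0.287916; N=√[1·40320·720·2]=7619.763776
The bounds max(0,m−m')=6 and min(l+m,l−m')=6 give 1 term
  k=6: (−1)^0·7619.7638/(1440)·0.9577^2·0.2879^6 = +0.002764
d^4_{-4,2}(0.5841) = +0.002764
Phases: e^{-i·(-4)·0.3882}=+0.017995+0.999838i, e^{-i·(2)·3.9486}=-0.043205-0.999066i ⇒ D=+0.002759-0.000169i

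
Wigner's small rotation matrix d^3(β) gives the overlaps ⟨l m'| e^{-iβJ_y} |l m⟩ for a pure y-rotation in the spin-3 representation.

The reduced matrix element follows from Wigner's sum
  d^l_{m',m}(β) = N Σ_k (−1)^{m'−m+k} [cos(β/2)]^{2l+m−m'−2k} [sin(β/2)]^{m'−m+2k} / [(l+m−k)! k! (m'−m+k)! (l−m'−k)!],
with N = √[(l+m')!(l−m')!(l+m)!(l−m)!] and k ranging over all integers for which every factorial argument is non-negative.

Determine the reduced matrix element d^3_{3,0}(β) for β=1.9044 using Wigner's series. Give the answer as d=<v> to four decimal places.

d=-0.4716

d^3_{3,0}(β=1.9044) via Wigner's sum:
Half-angle: c=0.579892, s=0.814693. N=√(720·1·6·6)=160.996894
The bounds max(0,m−m')=0 and min(l+m,l−m')=0 give 1 term
  k=0: (−1)^3·160.9969/(36)·0.5799^3·0.8147^3 = -0.471562
d^3_{3,0}(1.9044) = -0.471562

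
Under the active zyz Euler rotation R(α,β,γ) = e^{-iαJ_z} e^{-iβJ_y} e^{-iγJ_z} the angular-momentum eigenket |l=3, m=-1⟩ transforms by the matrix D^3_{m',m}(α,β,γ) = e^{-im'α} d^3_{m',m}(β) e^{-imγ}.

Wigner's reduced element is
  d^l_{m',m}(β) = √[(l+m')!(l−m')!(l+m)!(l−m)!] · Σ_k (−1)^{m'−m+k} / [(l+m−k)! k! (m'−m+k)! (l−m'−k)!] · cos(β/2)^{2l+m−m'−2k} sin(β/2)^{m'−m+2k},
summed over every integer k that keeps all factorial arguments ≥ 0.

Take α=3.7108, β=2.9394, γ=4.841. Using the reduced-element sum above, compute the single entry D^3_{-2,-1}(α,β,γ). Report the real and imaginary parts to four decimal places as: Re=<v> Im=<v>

Re=-0.0061 Im=0.0019

First d^3_{-2,-1}(β=2.9394), then the phase factors e^{-i(-2)α} and e^{-i(-1)γ}:
c=cos(2.9394/2)=0.100924, s=sin(2.9394/2)=0.994894; N=√[1·120·2·24]=75.894664
k: max(0,(-1)−(-2))=1 … min(3+(-1),3−(-2))=2
  k=1: (−1)^0·75.8947/(24)·0.1009^5·0.9949^1 = +0.000033
  k=2: (−1)^1·75.8947/(12)·0.1009^3·0.9949^3 = -0.006402
d^3_{-2,-1}(2.9394) = +0.000033 -0.006402 = -0.006370
D = (+0.419034+0.907970i)·(-0.006370)·(+0.128257-0.991741i) = -0.006078+0.001905i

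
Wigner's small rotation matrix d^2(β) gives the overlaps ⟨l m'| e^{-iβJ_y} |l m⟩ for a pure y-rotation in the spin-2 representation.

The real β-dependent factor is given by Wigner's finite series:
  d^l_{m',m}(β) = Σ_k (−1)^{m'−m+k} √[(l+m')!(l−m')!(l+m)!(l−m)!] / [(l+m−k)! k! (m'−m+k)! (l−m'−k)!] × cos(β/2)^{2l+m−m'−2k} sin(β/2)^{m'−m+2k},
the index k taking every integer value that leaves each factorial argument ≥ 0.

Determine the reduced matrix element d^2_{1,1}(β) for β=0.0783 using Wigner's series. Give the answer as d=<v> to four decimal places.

d^2_{1,1}(β=0.0783) via Wigner's sum:
Half-angle: c=0.999234, s=0.039140. N=√(6·1·6·1)=6.000000
k∈{0,1} keeps every argument non-negative
  k=0: (−1)^0·6.0000/(6)·0.9992^4·0.0391^0 = +0.996938
  k=1: (−1)^1·6.0000/(2)·0.9992^2·0.0391^2 = -0.004589
d^2_{1,1}(0.0783) = +0.996938 -0.004589 = +0.992350

d=0.9923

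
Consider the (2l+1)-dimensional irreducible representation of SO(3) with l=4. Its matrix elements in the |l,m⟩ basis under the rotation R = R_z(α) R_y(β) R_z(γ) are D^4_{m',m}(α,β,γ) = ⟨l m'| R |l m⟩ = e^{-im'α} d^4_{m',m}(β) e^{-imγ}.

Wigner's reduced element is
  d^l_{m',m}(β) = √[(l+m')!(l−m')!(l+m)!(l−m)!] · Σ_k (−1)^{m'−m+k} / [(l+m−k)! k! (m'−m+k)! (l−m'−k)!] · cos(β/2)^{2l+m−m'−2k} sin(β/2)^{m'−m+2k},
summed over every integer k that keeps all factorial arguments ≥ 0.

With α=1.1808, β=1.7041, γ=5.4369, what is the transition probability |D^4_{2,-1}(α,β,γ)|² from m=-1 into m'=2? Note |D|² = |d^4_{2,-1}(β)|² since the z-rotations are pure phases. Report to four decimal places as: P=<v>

Split into d^4_{2,-1}(β=1.7041) × two z-phases.
With c≡cos(β/2)=0.658442 and s≡sin(β/2)=0.752632, N=[720·2·6·120]^{1/2}=1018.233765
k∈{0,1,2} keeps every argument non-negative
  k=0: (−1)^3·1018.2338/(72)·0.6584^5·0.7526^3 = -0.746189
  k=1: (−1)^4·1018.2338/(48)·0.6584^3·0.7526^5 = +1.462416
  k=2: (−1)^5·1018.2338/(240)·0.6584^1·0.7526^7 = -0.382148
d^4_{2,-1}(1.7041) = -0.746189 +1.462416 -0.382148 = +0.334079
|D^4_{2,-1}|² = |d^4_{2,-1}(β)|² = (+0.334079)² = 0.111609 (the z-rotation phases have unit modulus)

P=0.1116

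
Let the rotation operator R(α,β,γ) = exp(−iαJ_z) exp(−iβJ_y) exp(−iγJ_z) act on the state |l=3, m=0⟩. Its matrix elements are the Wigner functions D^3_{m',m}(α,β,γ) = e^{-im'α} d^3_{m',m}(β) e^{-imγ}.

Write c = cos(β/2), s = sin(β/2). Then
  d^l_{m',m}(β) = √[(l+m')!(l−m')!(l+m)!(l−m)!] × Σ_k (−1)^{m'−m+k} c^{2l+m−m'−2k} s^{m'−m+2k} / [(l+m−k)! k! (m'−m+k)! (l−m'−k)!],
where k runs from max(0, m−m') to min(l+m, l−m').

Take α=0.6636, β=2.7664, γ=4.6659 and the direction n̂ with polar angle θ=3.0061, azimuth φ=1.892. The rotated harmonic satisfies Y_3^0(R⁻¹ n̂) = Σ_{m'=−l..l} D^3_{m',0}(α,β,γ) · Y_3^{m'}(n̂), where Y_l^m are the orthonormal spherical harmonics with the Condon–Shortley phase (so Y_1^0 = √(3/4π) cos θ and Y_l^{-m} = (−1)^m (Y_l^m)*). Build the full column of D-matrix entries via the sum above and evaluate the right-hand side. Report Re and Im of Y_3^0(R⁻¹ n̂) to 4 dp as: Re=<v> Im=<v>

Re=0.4918 Im=0.0000

Need the full column D^3_{m',0} for m'=−3..3 at α=0.6636, β=2.7664, γ=4.6659.
cos(β/2)=0.186498, sin(β/2)=0.982455
d^3_{-3,0}: single k=3 term ⇒ +0.027509;  D = -0.011217+0.025118i
d^3_{-2,0}: k∈[2..3] ⇒ +0.006396 -0.177484 = -0.171089;  D = -0.041266-0.166038i
d^3_{-1,0}: k∈[1..3] ⇒ +0.000768 -0.063925 +0.591328 = +0.528171;  D = +0.416083+0.325331i
d^3_{0,0}: k∈[0..3] ⇒ +0.000042 -0.010509 +0.291636 -0.899243 = -0.618073;  D = -0.618073+0.000000i
d^3_{1,0}: k∈[0..2] ⇒ -0.000768 +0.063925 -0.591328 = -0.528171;  D = -0.416083+0.325331i
d^3_{2,0}: k∈[0..1] ⇒ +0.006396 -0.177484 = -0.171089;  D = -0.041266+0.166038i
d^3_{3,0}: single k=0 term ⇒ -0.027509;  D = +0.011217+0.025118i
Y_3^{m'}(θ=3.0061,φ=1.892) and Σ D·Y over m':
  (-0.0112+0.0251i)·(+0.0008+0.0006i)  (-0.0413-0.1660i)·(+0.0148-0.0111i)  (+0.4161+0.3253i)·(-0.0539-0.1619i)  (-0.6181+0.0000i)·(-0.7058+0.0000i)  (-0.4161+0.3253i)·(+0.0539-0.1619i)  (-0.0413+0.1660i)·(+0.0148+0.0111i)  (+0.0112+0.0251i)·(-0.0008+0.0006i)
Y_3^0(R⁻¹ n̂) = +0.491796-0.000000i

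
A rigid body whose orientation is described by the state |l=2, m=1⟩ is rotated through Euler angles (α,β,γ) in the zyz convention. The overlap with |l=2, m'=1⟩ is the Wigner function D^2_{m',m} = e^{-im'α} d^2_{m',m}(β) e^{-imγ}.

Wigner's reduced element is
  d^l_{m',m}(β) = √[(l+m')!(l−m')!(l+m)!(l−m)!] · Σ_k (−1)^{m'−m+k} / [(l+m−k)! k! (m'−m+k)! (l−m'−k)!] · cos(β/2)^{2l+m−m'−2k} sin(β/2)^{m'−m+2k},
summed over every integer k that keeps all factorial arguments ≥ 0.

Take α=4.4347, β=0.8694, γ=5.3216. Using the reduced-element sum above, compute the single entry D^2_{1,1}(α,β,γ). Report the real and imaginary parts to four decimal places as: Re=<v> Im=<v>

First d^2_{1,1}(β=0.8694), then the phase factors e^{-i(1)α} and e^{-i(1)γ}:
Half-angle: c=0.906996, s=0.421138. N=√(6·1·6·1)=6.000000
k∈{0,1} keeps every argument non-negative
  k=0: (−1)^0·6.0000/(6)·0.9070^4·0.4211^0 = +0.676741
  k=1: (−1)^1·6.0000/(2)·0.9070^2·0.4211^2 = -0.437705
d^2_{1,1}(0.8694) = +0.676741 -0.437705 = +0.239035
Phases: e^{-i·(1)·4.4347}=-0.274134+0.961692i, e^{-i·(1)·5.3216}=+0.572221+0.820100i ⇒ D=-0.226019+0.077802i

Re=-0.2260 Im=0.0778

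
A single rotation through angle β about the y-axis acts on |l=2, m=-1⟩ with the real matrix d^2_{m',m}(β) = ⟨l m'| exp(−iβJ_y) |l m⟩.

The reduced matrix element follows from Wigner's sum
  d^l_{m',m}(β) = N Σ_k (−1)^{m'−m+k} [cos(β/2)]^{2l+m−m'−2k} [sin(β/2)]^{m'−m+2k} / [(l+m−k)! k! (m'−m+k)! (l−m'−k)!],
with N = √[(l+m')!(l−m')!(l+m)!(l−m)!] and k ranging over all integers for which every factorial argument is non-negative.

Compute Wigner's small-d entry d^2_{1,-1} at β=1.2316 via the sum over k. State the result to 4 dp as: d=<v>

d^2_{1,-1}(β=1.2316) via Wigner's sum:
With c≡cos(β/2)=0.816312 and s≡sin(β/2)=0.577612, N=[6·1·1·6]^{1/2}=6.000000
Admissible k: 0..1 (factorial args all ≥0)
  k=0: (−1)^2·6.0000/(2)·0.8163^2·0.5776^2 = +0.666968
  k=1: (−1)^3·6.0000/(6)·0.8163^0·0.5776^4 = -0.111313
d^2_{1,-1}(1.2316) = +0.666968 -0.111313 = +0.555656

d=0.5557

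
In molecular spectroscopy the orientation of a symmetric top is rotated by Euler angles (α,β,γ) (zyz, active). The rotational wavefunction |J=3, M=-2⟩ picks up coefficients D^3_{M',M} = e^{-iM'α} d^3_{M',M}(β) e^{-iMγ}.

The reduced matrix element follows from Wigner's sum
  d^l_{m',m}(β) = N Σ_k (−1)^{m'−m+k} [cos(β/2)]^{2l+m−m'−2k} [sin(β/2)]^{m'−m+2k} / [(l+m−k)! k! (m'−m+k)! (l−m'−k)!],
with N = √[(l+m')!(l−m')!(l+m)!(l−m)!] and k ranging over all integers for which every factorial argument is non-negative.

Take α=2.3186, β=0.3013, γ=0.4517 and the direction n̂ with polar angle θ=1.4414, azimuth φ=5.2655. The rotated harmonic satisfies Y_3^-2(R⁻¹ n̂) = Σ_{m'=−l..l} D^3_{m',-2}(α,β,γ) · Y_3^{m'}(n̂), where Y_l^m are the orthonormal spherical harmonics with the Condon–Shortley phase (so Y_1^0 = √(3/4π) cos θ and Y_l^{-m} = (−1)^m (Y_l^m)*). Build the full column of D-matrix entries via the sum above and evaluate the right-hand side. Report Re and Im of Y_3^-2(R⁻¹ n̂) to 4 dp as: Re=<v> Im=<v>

Re=-0.0448 Im=-0.1583

Need the full column D^3_{m',-2} for m'=−3..3 at α=2.3186, β=0.3013, γ=0.4517.
cos(β/2)=0.988674, sin(β/2)=0.150081
d^3_{-3,-2}: single k=1 term ⇒ +0.347269;  D = -0.001812+0.347264i
d^3_{-2,-2}: k∈[0..1] ⇒ +0.933938 -0.107605 = +0.826333;  D = +0.608778-0.558762i
d^3_{-1,-2}: k∈[0..1] ⇒ -0.448322 +0.020662 = -0.427660;  D = +0.426279+0.034350i
d^3_{0,-2}: k∈[0..1] ⇒ +0.117875 -0.002716 = +0.115159;  D = +0.071277+0.090450i
d^3_{1,-2}: k∈[0..1] ⇒ -0.020662 +0.000238 = -0.020424;  D = -0.003165+0.020177i
d^3_{2,-2}: k∈[0..1] ⇒ +0.002480 -0.000011 = +0.002468;  D = -0.002048+0.001378i
d^3_{3,-2}: single k=0 term ⇒ -0.000184;  D = -0.000180-0.000042i
Y_3^{m'}(θ=1.4414,φ=5.2655) and Σ D·Y over m':
  (-0.0018+0.3473i)·(-0.4053+0.0360i)  (+0.6088-0.5588i)·(-0.0581+0.1159i)  (+0.4263+0.0344i)·(-0.1543-0.2500i)  (+0.0713+0.0905i)·(-0.1405+0.0000i)  (-0.0032+0.0202i)·(+0.1543-0.2500i)  (-0.0020+0.0014i)·(-0.0581-0.1159i)  (-0.0002-0.0000i)·(+0.4053+0.0360i)
Y_3^-2(R⁻¹ n̂) = -0.044804-0.158286i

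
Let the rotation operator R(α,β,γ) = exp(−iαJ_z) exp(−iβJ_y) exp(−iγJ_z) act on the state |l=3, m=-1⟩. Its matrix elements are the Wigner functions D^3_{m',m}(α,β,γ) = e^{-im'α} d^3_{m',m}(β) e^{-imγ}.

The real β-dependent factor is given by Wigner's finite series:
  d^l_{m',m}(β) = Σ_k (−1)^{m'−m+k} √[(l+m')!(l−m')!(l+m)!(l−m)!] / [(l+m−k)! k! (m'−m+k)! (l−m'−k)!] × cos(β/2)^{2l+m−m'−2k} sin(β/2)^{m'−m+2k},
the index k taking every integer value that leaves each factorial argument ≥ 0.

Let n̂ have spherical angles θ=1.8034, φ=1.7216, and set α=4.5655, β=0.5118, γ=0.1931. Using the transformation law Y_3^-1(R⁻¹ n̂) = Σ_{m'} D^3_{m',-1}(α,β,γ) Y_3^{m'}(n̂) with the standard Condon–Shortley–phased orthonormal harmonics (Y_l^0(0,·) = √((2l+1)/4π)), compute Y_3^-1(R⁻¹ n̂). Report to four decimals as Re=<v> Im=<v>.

Need the full column D^3_{m',-1} for m'=−3..3 at α=4.5655, β=0.5118, γ=0.1931.
cos(β/2)=0.967436, sin(β/2)=0.253116
d^3_{-3,-1}: single k=2 term ⇒ +0.217357;  D = +0.053263+0.210730i
d^3_{-2,-1}: k∈[1..2] ⇒ +0.678314 -0.092866 = +0.585448;  D = -0.582484+0.058842i
d^3_{-1,-1}: k∈[0..2] ⇒ +0.819848 -0.448971 +0.023050 = +0.393927;  D = +0.018197-0.393506i
d^3_{0,-1}: k∈[0..2] ⇒ -0.743056 +0.152594 -0.003482 = -0.593944;  D = -0.582905-0.113979i
d^3_{1,-1}: k∈[0..2] ⇒ +0.336729 -0.030734 +0.000263 = +0.306258;  D = -0.102130+0.288727i
d^3_{2,-1}: k∈[0..1] ⇒ -0.092866 +0.003178 = -0.089687;  D = +0.079266+0.041962i
d^3_{3,-1}: single k=0 term ⇒ +0.014879;  D = +0.008811-0.011989i
Y_3^{m'}(θ=1.8034,φ=1.7216) and Σ D·Y over m':
  (+0.0533+0.2107i)·(+0.1680+0.3457i)  (-0.5825+0.0588i)·(+0.2130-0.0663i)  (+0.0182-0.3935i)·(+0.0347+0.2283i)  (-0.5829-0.1140i)·(+0.2352+0.0000i)  (-0.1021+0.2887i)·(-0.0347+0.2283i)  (+0.0793+0.0420i)·(+0.2130+0.0663i)  (+0.0088-0.0120i)·(-0.1680+0.3457i)
Y_3^-1(R⁻¹ n̂) = -0.276316+0.054567i

Re=-0.2763 Im=0.0546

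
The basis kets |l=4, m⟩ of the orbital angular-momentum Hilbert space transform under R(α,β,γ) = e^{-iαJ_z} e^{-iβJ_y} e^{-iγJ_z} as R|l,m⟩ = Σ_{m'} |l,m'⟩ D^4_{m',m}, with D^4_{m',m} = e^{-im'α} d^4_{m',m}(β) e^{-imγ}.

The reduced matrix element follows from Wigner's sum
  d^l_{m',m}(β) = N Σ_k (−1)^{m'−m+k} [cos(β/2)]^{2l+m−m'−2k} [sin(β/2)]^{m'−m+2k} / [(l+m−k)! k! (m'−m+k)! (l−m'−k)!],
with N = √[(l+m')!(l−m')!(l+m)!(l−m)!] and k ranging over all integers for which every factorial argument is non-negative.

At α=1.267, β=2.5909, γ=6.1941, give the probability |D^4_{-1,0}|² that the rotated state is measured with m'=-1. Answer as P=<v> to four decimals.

First d^4_{-1,0}(β=2.5909), then the phase factors e^{-i(-1)α} and e^{-i(0)γ}:
c=cos(2.5909/2)=0.271880, s=sin(2.5909/2)=0.962331; N=√[6·120·24·24]=643.987578
k∈{1,2,3,4} keeps every argument non-negative
  k=1: (−1)^0·643.9876/(144)·0.2719^7·0.9623^1 = +0.000473
  k=2: (−1)^1·643.9876/(24)·0.2719^5·0.9623^3 = -0.035525
  k=3: (−1)^2·643.9876/(24)·0.2719^3·0.9623^5 = +0.445063
  k=4: (−1)^3·643.9876/(144)·0.2719^1·0.9623^7 = -0.929318
d^4_{-1,0}(2.5909) = +0.000473 -0.035525 +0.445063 -0.929318 = -0.519306
|D^4_{-1,0}|² = |d^4_{-1,0}(β)|² = (-0.519306)² = 0.269679 (the z-rotation phases have unit modulus)

P=0.2697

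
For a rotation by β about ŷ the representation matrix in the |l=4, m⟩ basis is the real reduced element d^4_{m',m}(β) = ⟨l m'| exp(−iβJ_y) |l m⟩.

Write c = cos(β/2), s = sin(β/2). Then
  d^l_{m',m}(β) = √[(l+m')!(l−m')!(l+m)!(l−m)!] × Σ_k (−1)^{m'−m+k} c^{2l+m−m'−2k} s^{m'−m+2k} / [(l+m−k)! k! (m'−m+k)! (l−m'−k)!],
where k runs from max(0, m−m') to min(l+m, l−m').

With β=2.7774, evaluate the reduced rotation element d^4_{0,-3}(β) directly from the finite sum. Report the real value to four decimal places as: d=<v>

d=0.0625

d^4_{0,-3}(β=2.7774) via Wigner's sum:
With c≡cos(β/2)=0.181092 and s≡sin(β/2)=0.983466, N=[24·24·1·5040]^{1/2}=1703.830978
The bounds max(0,m−m')=0 and min(l+m,l−m')=1 give 2 terms
  k=0: (−1)^3·1703.8310/(144)·0.1811^5·0.9835^3 = -0.002192
  k=1: (−1)^4·1703.8310/(144)·0.1811^3·0.9835^5 = +0.064648
d^4_{0,-3}(2.7774) = -0.002192 +0.064648 = +0.062456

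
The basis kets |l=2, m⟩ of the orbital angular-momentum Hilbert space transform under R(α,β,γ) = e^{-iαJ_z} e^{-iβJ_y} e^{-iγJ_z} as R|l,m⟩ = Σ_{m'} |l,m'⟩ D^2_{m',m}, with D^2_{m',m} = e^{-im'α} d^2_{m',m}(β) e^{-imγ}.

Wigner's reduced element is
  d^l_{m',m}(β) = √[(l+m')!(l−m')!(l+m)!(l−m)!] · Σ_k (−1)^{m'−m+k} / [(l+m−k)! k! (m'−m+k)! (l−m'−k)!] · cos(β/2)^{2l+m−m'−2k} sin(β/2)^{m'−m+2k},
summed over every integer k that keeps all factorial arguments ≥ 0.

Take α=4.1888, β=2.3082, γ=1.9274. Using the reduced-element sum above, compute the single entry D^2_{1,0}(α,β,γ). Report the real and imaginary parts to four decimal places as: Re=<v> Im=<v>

Re=-0.3048 Im=0.5279

Split into d^2_{1,0}(β=2.3082) × two z-phases.
With c≡cos(β/2)=0.404742 and s≡sin(β/2)=0.914431, N=[6·1·2·2]^{1/2}=4.898979
k∈{0,1} keeps every argument non-negative
  k=0: (−1)^1·4.8990/(2)·0.4047^3·0.9144^1 = -0.148512
  k=1: (−1)^2·4.8990/(2)·0.4047^1·0.9144^3 = +0.758065
d^2_{1,0}(2.3082) = -0.148512 +0.758065 = +0.609553
Attach z-rotation phases: D = e^{-i(1)(4.1888)}·(+0.609553)·e^{-i(0)(1.9274)} = -0.304772+0.527892i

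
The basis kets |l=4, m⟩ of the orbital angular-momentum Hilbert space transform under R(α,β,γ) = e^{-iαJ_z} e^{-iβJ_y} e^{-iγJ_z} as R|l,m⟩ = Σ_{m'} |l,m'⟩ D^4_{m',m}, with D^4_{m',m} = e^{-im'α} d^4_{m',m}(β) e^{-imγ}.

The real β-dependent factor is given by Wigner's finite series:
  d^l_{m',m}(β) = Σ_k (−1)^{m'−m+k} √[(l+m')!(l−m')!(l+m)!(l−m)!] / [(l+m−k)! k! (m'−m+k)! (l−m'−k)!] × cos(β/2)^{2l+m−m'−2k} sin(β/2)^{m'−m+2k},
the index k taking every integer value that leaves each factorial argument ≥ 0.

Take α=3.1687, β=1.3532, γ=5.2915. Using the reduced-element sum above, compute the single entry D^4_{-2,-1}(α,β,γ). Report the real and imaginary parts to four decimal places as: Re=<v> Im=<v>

D^4_{-2,-1}(3.1687,1.3532,5.2915) = e^{-i·-2·3.1687}·d^4_{-2,-1}(1.3532)·e^{-i·-1·5.2915}. Compute d first:
c=cos(1.3532/2)=0.779706, s=sin(1.3532/2)=0.626146; N=√[2·720·6·120]=1018.233765
The bounds max(0,m−m')=1 and min(l+m,l−m')=3 give 3 terms
  k=1: (−1)^0·1018.2338/(240)·0.7797^7·0.6261^1 = +0.465402
  k=2: (−1)^1·1018.2338/(48)·0.7797^5·0.6261^3 = -1.500676
  k=3: (−1)^2·1018.2338/(72)·0.7797^3·0.6261^5 = +0.645186
d^4_{-2,-1}(1.3532) = +0.465402 -1.500676 +0.645186 = -0.390089
Attach z-rotation phases: D = e^{-i(-2)(3.1687)}·(-0.390089)·e^{-i(-1)(5.2915)} = -0.230866+0.314437i

Re=-0.2309 Im=0.3144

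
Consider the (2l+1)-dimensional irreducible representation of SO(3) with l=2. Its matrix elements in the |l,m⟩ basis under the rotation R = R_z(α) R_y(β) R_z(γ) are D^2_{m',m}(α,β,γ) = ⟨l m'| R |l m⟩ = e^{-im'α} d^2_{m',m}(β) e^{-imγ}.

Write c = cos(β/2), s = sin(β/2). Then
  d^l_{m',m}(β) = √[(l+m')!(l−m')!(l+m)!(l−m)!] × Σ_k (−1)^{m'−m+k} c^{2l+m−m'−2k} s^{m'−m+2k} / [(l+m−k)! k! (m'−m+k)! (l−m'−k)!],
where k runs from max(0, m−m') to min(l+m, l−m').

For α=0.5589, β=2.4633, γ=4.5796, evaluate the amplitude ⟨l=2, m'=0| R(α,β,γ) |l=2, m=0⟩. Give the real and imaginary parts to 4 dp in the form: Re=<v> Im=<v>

Re=0.4094 Im=0.0000

Split into d^2_{0,0}(β=2.4633) × two z-phases.
Half-angle: c=0.332682, s=0.943039. N=√(2·2·2·2)=4.000000
k: max(0,(0)−(0))=0 … min(2+(0),2−(0))=2
  k=0: (−1)^0·4.0000/(4)·0.3327^4·0.9430^0 = +0.012249
  k=1: (−1)^1·4.0000/(1)·0.3327^2·0.9430^2 = -0.393712
  k=2: (−1)^2·4.0000/(4)·0.3327^0·0.9430^4 = +0.790895
d^2_{0,0}(2.4633) = +0.012249 -0.393712 +0.790895 = +0.409432
Attach z-rotation phases: D = e^{-i(0)(0.5589)}·(+0.409432)·e^{-i(0)(4.5796)} = +0.409432+0.000000i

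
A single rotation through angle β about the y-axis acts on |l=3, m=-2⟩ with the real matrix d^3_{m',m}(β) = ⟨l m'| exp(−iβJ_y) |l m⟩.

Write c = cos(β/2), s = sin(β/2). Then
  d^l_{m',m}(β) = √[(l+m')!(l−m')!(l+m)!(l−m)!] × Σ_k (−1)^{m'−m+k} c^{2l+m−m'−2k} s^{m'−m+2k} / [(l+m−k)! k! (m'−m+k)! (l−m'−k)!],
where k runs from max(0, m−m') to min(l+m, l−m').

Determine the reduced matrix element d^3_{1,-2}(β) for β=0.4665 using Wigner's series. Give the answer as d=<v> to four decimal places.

d^3_{1,-2}(β=0.4665) via Wigner's sum:
Half-angle: c=0.972920, s=0.231141. N=√(24·2·1·120)=75.894664
The bounds max(0,m−m')=0 and min(l+m,l−m')=1 give 2 terms
  k=0: (−1)^3·75.8947/(12)·0.9729^3·0.2311^3 = -0.071927
  k=1: (−1)^4·75.8947/(24)·0.9729^1·0.2311^5 = +0.002030
d^3_{1,-2}(0.4665) = -0.071927 +0.002030 = -0.069897

d=-0.0699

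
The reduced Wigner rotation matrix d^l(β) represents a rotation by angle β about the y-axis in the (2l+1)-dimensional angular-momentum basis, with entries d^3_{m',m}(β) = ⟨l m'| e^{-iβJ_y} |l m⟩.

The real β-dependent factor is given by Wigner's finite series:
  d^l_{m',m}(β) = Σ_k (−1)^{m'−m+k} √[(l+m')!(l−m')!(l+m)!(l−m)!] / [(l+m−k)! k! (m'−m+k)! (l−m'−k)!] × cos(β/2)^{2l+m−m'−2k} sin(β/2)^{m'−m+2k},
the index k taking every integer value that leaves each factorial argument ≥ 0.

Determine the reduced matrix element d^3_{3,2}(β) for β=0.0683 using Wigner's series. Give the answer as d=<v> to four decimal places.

d^3_{3,2}(β=0.0683) via Wigner's sum:
c=cos(0.0683/2)=0.999417, s=sin(0.0683/2)=0.034143; N=√[720·1·120·1]=293.938769
The bounds max(0,m−m')=0 and min(l+m,l−m')=0 give 1 term
  k=0: (−1)^1·293.9388/(120)·0.9994^5·0.0341^1 = -0.083390
d^3_{3,2}(0.0683) = -0.083390

d=-0.0834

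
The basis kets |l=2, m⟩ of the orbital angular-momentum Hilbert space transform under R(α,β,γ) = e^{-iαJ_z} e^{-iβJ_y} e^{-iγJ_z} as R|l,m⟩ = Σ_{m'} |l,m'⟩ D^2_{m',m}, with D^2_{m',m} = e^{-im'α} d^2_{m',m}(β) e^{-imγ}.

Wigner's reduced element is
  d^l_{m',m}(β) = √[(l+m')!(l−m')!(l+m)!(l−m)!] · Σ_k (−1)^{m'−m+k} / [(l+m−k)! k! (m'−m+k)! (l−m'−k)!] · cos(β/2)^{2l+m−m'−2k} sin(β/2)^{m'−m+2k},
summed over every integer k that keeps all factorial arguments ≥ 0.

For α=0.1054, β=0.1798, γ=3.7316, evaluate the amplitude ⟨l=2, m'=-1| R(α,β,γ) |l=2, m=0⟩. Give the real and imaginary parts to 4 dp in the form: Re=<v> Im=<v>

Re=0.2143 Im=0.0227

First d^2_{-1,0}(β=0.1798), then the phase factors e^{-i(-1)α} and e^{-i(0)γ}:
Half-angle: c=0.995962, s=0.089779. N=√(1·6·2·2)=4.898979
The bounds max(0,m−m')=1 and min(l+m,l−m')=2 give 2 terms
  k=1: (−1)^0·4.8990/(2)·0.9960^3·0.0898^1 = +0.217259
  k=2: (−1)^1·4.8990/(2)·0.9960^1·0.0898^3 = -0.001765
d^2_{-1,0}(0.1798) = +0.217259 -0.001765 = +0.215494
D = (+0.994451+0.105205i)·(+0.215494)·(+1.000000+0.000000i) = +0.214298+0.022671i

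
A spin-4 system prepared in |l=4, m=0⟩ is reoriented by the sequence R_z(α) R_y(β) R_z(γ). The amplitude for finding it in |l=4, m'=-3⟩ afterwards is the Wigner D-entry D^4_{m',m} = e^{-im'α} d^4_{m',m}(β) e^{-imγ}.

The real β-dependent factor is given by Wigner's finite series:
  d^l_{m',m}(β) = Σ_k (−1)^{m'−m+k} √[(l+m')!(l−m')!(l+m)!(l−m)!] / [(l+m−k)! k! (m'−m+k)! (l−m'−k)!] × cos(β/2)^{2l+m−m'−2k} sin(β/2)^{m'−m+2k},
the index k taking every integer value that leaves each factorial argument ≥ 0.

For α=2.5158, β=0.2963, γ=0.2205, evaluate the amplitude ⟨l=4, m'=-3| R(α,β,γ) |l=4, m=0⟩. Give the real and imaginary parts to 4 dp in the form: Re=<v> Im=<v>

Re=0.0106 Im=0.0336

D^4_{-3,0}(2.5158,0.2963,0.2205) = e^{-i·-3·2.5158}·d^4_{-3,0}(0.2963)·e^{-i·0·0.2205}. Compute d first:
c=cos(0.2963/2)=0.989046, s=sin(0.2963/2)=0.147609; N=√[1·5040·24·24]=1703.830978
k∈{3,4} keeps every argument non-negative
  k=3: (−1)^0·1703.8310/(144)·0.9890^5·0.1476^3 = +0.036015
  k=4: (−1)^1·1703.8310/(144)·0.9890^3·0.1476^5 = -0.000802
d^4_{-3,0}(0.2963) = +0.036015 -0.000802 = +0.035213
Phases: e^{-i·(-3)·2.5158}=+0.301801+0.953371i, e^{-i·(0)·0.2205}=+1.000000+0.000000i ⇒ D=+0.010627+0.033571i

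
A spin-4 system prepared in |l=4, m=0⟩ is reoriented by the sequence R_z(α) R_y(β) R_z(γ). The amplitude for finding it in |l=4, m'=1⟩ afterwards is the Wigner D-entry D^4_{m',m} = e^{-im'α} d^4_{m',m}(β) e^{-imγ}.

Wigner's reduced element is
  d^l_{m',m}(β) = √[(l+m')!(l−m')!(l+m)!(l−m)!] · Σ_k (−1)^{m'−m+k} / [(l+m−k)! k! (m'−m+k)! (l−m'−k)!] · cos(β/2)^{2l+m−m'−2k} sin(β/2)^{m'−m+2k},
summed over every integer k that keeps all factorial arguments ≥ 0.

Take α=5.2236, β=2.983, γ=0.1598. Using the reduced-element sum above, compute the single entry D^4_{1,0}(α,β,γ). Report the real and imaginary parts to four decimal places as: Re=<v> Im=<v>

Re=0.1632 Im=0.2909

Split into d^4_{1,0}(β=2.983) × two z-phases.
With c≡cos(β/2)=0.079213 and s≡sin(β/2)=0.996858, N=[120·6·24·24]^{1/2}=643.987578
The bounds max(0,m−m')=0 and min(l+m,l−m')=3 give 4 terms
  k=0: (−1)^1·643.9876/(144)·0.0792^7·0.9969^1 = -0.000000
  k=1: (−1)^2·643.9876/(24)·0.0792^5·0.9969^3 = +0.000083
  k=2: (−1)^3·643.9876/(24)·0.0792^3·0.9969^5 = -0.013129
  k=3: (−1)^4·643.9876/(144)·0.0792^1·0.9969^7 = +0.346533
d^4_{1,0}(2.983) = -0.000000 +0.000083 -0.013129 +0.346533 = +0.333487
D = (+0.489234+0.872153i)·(+0.333487)·(+1.000000+0.000000i) = +0.163153+0.290852i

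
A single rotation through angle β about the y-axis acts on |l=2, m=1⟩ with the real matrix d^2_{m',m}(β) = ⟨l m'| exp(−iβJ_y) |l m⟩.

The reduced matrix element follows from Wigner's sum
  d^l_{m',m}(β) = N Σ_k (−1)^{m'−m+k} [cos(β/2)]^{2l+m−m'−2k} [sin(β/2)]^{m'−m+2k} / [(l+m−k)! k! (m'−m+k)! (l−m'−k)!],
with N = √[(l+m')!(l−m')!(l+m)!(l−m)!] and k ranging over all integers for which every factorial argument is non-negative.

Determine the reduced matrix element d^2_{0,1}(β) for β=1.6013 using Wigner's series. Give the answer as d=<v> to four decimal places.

d=-0.0373

d^2_{0,1}(β=1.6013) via Wigner's sum:
c=cos(1.6013/2)=0.696240, s=sin(1.6013/2)=0.717809; N=√[2·2·6·1]=4.898979
k: max(0,(1)−(0))=1 … min(2+(1),2−(0))=2
  k=1: (−1)^0·4.8990/(2)·0.6962^3·0.7178^1 = +0.593420
  k=2: (−1)^1·4.8990/(2)·0.6962^1·0.7178^3 = -0.630756
d^2_{0,1}(1.6013) = +0.593420 -0.630756 = -0.037336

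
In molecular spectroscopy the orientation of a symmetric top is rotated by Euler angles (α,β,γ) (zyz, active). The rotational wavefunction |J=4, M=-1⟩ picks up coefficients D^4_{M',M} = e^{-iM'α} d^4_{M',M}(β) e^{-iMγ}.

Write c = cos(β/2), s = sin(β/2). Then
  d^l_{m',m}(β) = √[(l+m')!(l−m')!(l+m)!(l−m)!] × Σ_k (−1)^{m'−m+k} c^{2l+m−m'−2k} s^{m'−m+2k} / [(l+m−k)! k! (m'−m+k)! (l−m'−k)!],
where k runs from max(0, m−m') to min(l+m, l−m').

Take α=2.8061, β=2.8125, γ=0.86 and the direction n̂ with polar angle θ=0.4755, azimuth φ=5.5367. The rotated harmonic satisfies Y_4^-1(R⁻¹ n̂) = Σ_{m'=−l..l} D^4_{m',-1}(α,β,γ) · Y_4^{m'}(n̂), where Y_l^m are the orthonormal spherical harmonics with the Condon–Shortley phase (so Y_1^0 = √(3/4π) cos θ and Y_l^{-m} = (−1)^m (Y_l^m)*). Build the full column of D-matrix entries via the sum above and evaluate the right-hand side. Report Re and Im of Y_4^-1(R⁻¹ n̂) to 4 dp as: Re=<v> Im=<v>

Re=-0.3577 Im=0.0614

Need the full column D^4_{m',-1} for m'=−4..4 at α=2.8061, β=2.8125, γ=0.86.
cos(β/2)=0.163805, sin(β/2)=0.986493
d^4_{-4,-1}: single k=3 term ⇒ +0.000847;  D = +0.000751-0.000393i
d^4_{-3,-1}: k∈[2..3] ⇒ +0.000149 -0.009020 = -0.008871;  D = +0.008776-0.001295i
d^4_{-2,-1}: k∈[1..3] ⇒ +0.000013 -0.002402 +0.058072 = +0.055683;  D = +0.054691+0.010462i
d^4_{-1,-1}: k∈[0..3] ⇒ +0.000001 -0.000282 +0.020455 -0.247296 = -0.227122;  D = +0.196590+0.113740i
d^4_{0,-1}: k∈[0..3] ⇒ -0.000014 +0.003038 -0.110183 +0.666038 = +0.558879;  D = +0.364633+0.423542i
d^4_{1,-1}: k∈[0..3] ⇒ +0.000188 -0.020455 +0.370944 -0.896915 = -0.546238;  D = +0.200226+0.508218i
d^4_{2,-1}: k∈[0..2] ⇒ -0.001601 +0.087108 -0.631859 = -0.546353;  D = -0.021745-0.545920i
d^4_{3,-1}: k∈[0..1] ⇒ +0.009020 -0.196285 = -0.187265;  D = -0.054568+0.179138i
d^4_{4,-1}: single k=0 term ⇒ -0.030729;  D = +0.018133-0.024808i
Y_4^{m'}(θ=0.4755,φ=5.5367) and Σ D·Y over m':
  (+0.0008-0.0004i)·(-0.0192+0.0030i)  (+0.0088-0.0013i)·(-0.0662+0.0838i)  (+0.0547+0.0105i)·(+0.0247+0.3168i)  (+0.1966+0.1137i)·(+0.3580+0.3312i)  (+0.3646+0.4235i)·(+0.1221+0.0000i)  (+0.2002+0.5082i)·(-0.3580+0.3312i)  (-0.0217-0.5459i)·(+0.0247-0.3168i)  (-0.0546+0.1791i)·(+0.0662+0.0838i)  (+0.0181-0.0248i)·(-0.0192-0.0030i)
Y_4^-1(R⁻¹ n̂) = -0.357748+0.061441i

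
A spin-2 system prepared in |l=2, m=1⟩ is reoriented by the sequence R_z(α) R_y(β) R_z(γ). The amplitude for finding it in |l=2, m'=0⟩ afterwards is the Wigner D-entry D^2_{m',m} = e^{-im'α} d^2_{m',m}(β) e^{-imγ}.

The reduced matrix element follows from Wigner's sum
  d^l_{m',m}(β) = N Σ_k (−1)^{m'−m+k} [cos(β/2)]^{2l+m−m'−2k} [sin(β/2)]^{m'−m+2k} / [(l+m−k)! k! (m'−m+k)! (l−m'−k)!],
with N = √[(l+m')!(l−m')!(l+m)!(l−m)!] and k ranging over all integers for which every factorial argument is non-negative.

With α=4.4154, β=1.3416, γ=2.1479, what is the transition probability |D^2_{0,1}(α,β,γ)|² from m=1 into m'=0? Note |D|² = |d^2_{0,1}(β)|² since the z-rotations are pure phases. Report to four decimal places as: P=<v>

First d^2_{0,1}(β=1.3416), then the phase factors e^{-i(0)α} and e^{-i(1)γ}:
With c≡cos(β/2)=0.783325 and s≡sin(β/2)=0.621613, N=[2·2·6·1]^{1/2}=4.898979
k∈{1,2} keeps every argument non-negative
  k=1: (−1)^0·4.8990/(2)·0.7833^3·0.6216^1 = +0.731848
  k=2: (−1)^1·4.8990/(2)·0.7833^1·0.6216^3 = -0.460869
d^2_{0,1}(1.3416) = +0.731848 -0.460869 = +0.270979
|D^2_{0,1}|² = |d^2_{0,1}(β)|² = (+0.270979)² = 0.073430 (the z-rotation phases have unit modulus)

P=0.0734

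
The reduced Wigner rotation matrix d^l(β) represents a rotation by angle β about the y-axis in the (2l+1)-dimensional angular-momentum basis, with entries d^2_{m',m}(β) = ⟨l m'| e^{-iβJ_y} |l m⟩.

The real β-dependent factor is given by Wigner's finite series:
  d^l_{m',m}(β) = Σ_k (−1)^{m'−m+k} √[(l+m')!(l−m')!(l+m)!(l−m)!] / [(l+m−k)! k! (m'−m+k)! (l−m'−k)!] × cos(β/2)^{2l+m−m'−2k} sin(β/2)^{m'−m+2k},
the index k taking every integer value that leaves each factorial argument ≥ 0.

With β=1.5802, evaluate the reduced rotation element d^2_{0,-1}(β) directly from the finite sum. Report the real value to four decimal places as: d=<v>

d=0.0115

d^2_{0,-1}(β=1.5802) via Wigner's sum:
Half-angle: c=0.703774, s=0.710424. N=√(2·2·1·6)=4.898979
k∈{0,1} keeps every argument non-negative
  k=0: (−1)^1·4.8990/(2)·0.7038^3·0.7104^1 = -0.606587
  k=1: (−1)^2·4.8990/(2)·0.7038^1·0.7104^3 = +0.618104
d^2_{0,-1}(1.5802) = -0.606587 +0.618104 = +0.011516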